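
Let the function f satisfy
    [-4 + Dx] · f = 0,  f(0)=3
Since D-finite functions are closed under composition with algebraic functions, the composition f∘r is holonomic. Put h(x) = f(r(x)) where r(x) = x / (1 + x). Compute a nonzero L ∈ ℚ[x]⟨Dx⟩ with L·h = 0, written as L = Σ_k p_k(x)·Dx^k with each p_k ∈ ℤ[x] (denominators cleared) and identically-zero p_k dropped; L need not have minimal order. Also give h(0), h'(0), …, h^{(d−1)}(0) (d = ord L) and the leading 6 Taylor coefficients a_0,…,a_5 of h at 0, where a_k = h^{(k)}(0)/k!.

L = -4 + (1 + 2·x + x^2)·Dx  (order 1).
h: a_k = 3, 12, 12, -4, -4, 28/5, …
ICs: h(0) = 3.

f: a_k = 3, 12, 24, 32, 32, 128/5, …
h₀=f(r): pull back L_f along r ⇒ L₀.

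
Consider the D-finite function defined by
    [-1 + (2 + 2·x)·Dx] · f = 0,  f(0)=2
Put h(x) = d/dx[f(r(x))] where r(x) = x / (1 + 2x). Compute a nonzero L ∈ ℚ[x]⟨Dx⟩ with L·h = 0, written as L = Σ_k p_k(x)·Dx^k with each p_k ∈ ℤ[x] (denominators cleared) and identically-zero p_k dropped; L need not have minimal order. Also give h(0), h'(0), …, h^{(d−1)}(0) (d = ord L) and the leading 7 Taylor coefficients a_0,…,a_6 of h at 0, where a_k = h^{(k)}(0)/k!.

L = (-9 - 24·x) + (-2 - 10·x - 12·x^2)·Dx  (order 1).
h: a_k = 1, -9/2, 123/8, -757/16, 17715/128, -100935/256, 1134735/1024, …
ICs: h(0) = 1.

f: a_k = 2, 1, -1/4, 1/8, -5/64, 7/128, -21/512, …
Substitute x→r, Dx→(1/r')Dx; clear ⇒ L₀.
h₀' ⇒ L via d/dx closure of L₀.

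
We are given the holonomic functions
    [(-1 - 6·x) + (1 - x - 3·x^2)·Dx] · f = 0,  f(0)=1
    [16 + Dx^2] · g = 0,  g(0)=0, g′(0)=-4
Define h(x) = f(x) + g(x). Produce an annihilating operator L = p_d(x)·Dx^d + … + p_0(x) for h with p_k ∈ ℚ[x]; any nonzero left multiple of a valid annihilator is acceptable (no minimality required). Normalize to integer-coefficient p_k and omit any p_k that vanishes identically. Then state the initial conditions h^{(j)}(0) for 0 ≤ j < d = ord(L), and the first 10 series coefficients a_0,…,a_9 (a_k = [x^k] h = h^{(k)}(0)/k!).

L = (464 + 2816·x + 416·x^2 + 2112·x^3 + 5760·x^4 + 6912·x^5) + (-192 + 304·x + 672·x^2 - 1312·x^3 - 1008·x^4 + 3456·x^5 + 3456·x^6)·Dx + (29 + 176·x + 26·x^2 + 132·x^3 + 360·x^4 + 432·x^5)·Dx^2 + (-12 + 19·x + 42·x^2 - 82·x^3 - 63·x^4 + 216·x^5 + 216·x^6)·Dx^3  (order 3).
h: a_k = 1, -3, 4, 53/3, 19, 472/15, 97, 69379/315, 508, 3283717/2835, …
ICs: h(0) = 1, h′(0) = -3, h′′(0) = 8.

f: a_k = 1, 1, 4, 7, 19, 40, 97, 217, 508, 1159, …
g: a_k = 0, -4, 0, 32/3, 0, -128/15, 0, 1024/315, 0, -2048/2835, …
h₀=f+g: left-lcm gives L₀, ord ≤ 3.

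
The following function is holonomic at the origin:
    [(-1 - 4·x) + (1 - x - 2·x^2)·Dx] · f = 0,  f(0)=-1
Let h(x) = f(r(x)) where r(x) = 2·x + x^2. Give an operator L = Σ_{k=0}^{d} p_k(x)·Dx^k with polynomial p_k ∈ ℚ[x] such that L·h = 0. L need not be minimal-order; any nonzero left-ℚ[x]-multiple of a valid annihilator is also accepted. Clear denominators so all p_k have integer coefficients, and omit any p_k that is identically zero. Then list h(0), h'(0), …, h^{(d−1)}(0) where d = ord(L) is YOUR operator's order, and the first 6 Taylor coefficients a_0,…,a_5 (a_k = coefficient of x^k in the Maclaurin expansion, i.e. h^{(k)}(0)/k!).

f: a_k = -1, -1, -3, -5, -11, -21, …
Change of var in L_f (x↦r) gives L₀.
L = (2 + 16·x + 8·x^2) + (-1 + 3·x + 6·x^2 + 2·x^3)·Dx  (order 1).
h: a_k = -1, -2, -13, -52, -239, -1054, …
ICs: h(0) = -1.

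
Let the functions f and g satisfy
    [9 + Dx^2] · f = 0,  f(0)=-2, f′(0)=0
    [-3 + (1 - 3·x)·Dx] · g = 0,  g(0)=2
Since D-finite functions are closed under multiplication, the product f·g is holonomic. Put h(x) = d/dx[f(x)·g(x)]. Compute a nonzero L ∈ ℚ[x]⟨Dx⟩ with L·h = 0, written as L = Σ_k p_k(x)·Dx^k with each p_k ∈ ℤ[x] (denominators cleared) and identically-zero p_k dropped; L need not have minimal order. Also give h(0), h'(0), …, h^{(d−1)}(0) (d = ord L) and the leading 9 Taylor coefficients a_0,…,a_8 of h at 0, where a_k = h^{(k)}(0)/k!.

f: a_k = -2, 0, 9, 0, -27/4, 0, 81/40, 0, -729/2240, …
g: a_k = 2, 6, 18, 54, 162, 486, 1458, 4374, 13122, …
f·g: L₀ = L_f ⊗_s L_g, ord ≤ 2·1.
h₀' ⇒ L via d/dx closure of L₀.
L = (-9 - 54·x + 81·x^2) + (-6 + 18·x)·Dx + (1 - 6·x + 9·x^2)·Dx^2  (order 2).
h: a_k = -12, -36, -162, -702, -5265/2, -94527/10, -661689/20, -3176253/28, -85758831/224, …
ICs: h(0) = -12, h′(0) = -36.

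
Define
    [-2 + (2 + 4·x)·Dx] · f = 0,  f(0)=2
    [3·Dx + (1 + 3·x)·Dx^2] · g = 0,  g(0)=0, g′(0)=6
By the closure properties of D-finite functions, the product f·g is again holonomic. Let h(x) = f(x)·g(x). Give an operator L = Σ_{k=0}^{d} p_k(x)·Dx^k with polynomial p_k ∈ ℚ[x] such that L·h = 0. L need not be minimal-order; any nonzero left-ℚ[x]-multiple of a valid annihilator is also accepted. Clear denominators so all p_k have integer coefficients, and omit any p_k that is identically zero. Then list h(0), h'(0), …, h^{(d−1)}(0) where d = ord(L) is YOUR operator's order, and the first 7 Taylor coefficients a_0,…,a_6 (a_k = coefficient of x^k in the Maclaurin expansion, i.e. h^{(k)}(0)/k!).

f: a_k = 2, 2, -1, 1, -5/4, 7/4, -21/8, …
g: a_k = 0, 6, -9, 18, -81/2, 486/5, -243, …
Product ⇒ symmetric product L₀, ord ≤ 2.
L = 3·x + (1 + 2·x)·Dx + (1 + 7·x + 16·x^2 + 12·x^3)·Dx^2  (order 2).
h: a_k = 0, 12, -6, 12, -30, 789/10, -4227/20, …
ICs: h(0) = 0, h′(0) = 12.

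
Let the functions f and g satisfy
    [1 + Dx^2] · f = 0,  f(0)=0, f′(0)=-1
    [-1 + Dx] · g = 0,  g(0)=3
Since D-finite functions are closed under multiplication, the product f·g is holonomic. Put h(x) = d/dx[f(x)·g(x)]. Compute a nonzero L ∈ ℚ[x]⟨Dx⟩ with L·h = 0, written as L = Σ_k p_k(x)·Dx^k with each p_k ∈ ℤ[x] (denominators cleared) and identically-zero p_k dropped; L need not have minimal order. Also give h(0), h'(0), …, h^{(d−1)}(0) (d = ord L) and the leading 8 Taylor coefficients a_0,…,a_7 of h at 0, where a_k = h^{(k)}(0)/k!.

f: a_k = 0, -1, 0, 1/6, 0, -1/120, 0, 1/5040, …
g: a_k = 3, 3, 3/2, 1/2, 1/8, 1/40, 1/240, 1/1680, …
Product ⇒ symmetric product L₀, ord ≤ 2.
h=h₀': d/dx-closure on L₀ ⇒ L.
L = 2 - 2·Dx + Dx^2  (order 2).
h: a_k = -3, -6, -3, 0, 1/2, 1/5, 1/30, 0, …
ICs: h(0) = -3, h′(0) = -6.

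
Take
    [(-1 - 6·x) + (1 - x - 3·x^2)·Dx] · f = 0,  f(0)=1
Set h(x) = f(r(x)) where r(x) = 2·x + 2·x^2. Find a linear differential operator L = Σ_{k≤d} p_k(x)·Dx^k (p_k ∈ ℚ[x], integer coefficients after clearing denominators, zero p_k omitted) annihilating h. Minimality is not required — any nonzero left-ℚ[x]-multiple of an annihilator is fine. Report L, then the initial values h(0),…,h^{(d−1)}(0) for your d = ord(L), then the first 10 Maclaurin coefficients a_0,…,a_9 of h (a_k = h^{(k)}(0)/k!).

f: a_k = 1, 1, 4, 7, 19, 40, 97, 217, 508, 1159, …
Substitute x→r, Dx→(1/r')Dx; clear ⇒ L₀.
L = (2 + 28·x + 72·x^2 + 48·x^3) + (-1 + 2·x + 14·x^2 + 24·x^3 + 12·x^4)·Dx  (order 1).
h: a_k = 1, 2, 18, 88, 488, 2664, 14488, 79040, 430704, 2347648, …
ICs: h(0) = 1.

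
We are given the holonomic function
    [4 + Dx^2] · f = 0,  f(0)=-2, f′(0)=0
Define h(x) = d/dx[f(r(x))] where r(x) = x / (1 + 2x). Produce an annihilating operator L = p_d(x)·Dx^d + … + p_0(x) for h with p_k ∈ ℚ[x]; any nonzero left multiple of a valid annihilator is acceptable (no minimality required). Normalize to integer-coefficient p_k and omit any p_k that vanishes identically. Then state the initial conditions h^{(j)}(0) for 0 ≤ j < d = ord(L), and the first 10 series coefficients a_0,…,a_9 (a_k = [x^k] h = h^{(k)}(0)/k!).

L = (28 + 96·x + 96·x^2) + (12 + 72·x + 144·x^2 + 96·x^3)·Dx + (1 + 8·x + 24·x^2 + 32·x^3 + 16·x^4)·Dx^2  (order 2).
h: a_k = 0, 8, -48, 560/3, -1760/3, 24016/15, -19488/5, 534368/63, -562624/35, 68169616/2835, …
ICs: h(0) = 0, h′(0) = 8.

f: a_k = -2, 0, 4, 0, -4/3, 0, 8/45, 0, -4/315, 0, …
f∘r: x↦r, Dx↦Dx/r' in L_f ⇒ L₀.
h₀' ⇒ L via d/dx closure of L₀.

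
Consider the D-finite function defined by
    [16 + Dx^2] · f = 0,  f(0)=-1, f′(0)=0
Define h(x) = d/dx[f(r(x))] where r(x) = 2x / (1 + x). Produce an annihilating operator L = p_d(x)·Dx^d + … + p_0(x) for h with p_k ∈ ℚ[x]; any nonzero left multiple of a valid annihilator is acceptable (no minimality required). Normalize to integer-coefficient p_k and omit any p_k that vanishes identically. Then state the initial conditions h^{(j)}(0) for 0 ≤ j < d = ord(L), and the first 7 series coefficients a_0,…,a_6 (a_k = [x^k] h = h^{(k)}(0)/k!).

L = (70 + 12·x + 6·x^2) + (6 + 18·x + 18·x^2 + 6·x^3)·Dx + (1 + 4·x + 6·x^2 + 4·x^3 + x^4)·Dx^2  (order 2).
h: a_k = 0, 64, -192, -896/3, 8320/3, -106432/15, 36288/5, …
ICs: h(0) = 0, h′(0) = 64.

f: a_k = -1, 0, 8, 0, -32/3, 0, 256/45, …
L₀ from L_f via x↦r, Dx↦r'^{-1}Dx.
Derive L from L₀ (diff closure).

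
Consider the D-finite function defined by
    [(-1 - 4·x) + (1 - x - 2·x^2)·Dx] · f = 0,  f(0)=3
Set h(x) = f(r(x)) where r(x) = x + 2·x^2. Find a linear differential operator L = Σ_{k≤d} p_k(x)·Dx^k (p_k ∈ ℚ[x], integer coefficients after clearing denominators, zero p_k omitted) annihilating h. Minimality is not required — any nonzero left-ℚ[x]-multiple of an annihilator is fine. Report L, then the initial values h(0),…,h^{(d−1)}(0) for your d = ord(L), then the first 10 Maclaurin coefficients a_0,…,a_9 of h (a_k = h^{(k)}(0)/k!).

L = (1 + 8·x + 24·x^2 + 32·x^3) + (-1 + x + 4·x^2 + 8·x^3 + 8·x^4)·Dx  (order 1).
h: a_k = 3, 3, 15, 51, 159, 507, 1671, 5379, 17391, 56331, …
ICs: h(0) = 3.

f: a_k = 3, 3, 9, 15, 33, 63, 129, 255, 513, 1023, …
L₀ from L_f via x↦r, Dx↦r'^{-1}Dx.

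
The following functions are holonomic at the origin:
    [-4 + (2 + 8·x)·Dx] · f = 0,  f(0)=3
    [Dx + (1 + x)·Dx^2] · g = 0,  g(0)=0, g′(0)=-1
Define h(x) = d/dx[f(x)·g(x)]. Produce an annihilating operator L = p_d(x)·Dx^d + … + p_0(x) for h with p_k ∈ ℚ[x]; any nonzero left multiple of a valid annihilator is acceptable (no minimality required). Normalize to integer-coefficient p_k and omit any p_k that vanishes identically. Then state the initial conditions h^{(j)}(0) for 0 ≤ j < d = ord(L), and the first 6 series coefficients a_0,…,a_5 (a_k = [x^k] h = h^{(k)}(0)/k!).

f: a_k = 3, 6, -6, 12, -30, 84, …
g: a_k = 0, -1, 1/2, -1/3, 1/4, -1/5, …
f·g: L₀ = L_f ⊗_s L_g, ord ≤ 1·2.
Differentiate: ansatz ord ≤ ord L₀ ⇒ L.
L = (-4 + 40·x + 8·x^2) + (28 + 174·x + 264·x^2 + 64·x^3)·Dx + (5 + 47·x + 138·x^2 + 128·x^3 + 32·x^4)·Dx^2  (order 2).
h: a_k = -3, -9, 24, -65, 389/2, -3156/5, …
ICs: h(0) = -3, h′(0) = -9.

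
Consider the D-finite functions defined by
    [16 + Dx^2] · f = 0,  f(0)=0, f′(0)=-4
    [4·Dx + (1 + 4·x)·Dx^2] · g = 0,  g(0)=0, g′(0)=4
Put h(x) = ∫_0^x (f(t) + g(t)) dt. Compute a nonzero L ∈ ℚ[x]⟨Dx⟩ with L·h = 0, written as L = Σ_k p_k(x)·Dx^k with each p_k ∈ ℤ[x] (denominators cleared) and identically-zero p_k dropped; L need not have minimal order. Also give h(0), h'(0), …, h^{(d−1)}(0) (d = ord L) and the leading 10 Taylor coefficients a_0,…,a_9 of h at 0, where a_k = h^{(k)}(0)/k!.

f: a_k = 0, -4, 0, 32/3, 0, -128/15, 0, 1024/315, 0, -2048/2835, …
g: a_k = 0, 4, -8, 64/3, -64, 1024/5, -2048/3, 16384/7, -8192, 262144/9, …
L₀ := lclm(L_f,L_g); ord L₀ ≤ 2+2.
h=∫₀ˣh₀: take L = L₀·Dx.
L = (448 + 512·x + 1024·x^2)·Dx^2 + (48 + 320·x + 768·x^2 + 1024·x^3)·Dx^3 + (28 + 32·x + 64·x^2)·Dx^4 + (3 + 20·x + 48·x^2 + 64·x^3)·Dx^5  (order 5).
h: a_k = 0, 0, 0, -8/3, 8, -64/5, 1472/45, -2048/21, 13184/45, -8192/9, …
ICs: h(0) = 0, h′(0) = 0, h′′(0) = 0, h′′′(0) = -16, h′′′′(0) = 192.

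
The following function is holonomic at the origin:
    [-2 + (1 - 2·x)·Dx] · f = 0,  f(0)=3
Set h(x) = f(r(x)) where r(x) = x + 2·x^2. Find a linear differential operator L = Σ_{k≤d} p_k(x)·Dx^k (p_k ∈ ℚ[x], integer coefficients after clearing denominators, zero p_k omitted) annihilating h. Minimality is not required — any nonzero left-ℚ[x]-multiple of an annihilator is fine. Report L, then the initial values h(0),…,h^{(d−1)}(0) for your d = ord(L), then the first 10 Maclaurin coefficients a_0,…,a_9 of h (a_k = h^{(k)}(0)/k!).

f: a_k = 3, 6, 12, 24, 48, 96, 192, 384, 768, 1536, …
Substitute x→r, Dx→(1/r')Dx; clear ⇒ L₀.
L = (2 + 8·x) + (-1 + 2·x + 4·x^2)·Dx  (order 1).
h: a_k = 3, 6, 24, 72, 240, 768, 2496, 8064, 26112, 84480, …
ICs: h(0) = 3.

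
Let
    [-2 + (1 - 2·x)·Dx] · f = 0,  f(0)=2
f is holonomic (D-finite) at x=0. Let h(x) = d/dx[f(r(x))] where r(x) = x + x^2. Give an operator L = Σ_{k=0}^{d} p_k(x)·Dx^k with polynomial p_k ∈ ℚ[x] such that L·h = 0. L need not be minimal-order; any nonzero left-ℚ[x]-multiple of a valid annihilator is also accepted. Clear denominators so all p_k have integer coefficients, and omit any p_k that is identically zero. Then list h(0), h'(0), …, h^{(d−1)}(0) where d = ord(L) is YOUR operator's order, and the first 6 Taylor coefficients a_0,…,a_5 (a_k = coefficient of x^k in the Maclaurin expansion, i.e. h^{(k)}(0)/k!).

L = (6 + 12·x + 12·x^2) + (-1 + 6·x^2 + 4·x^3)·Dx  (order 1).
h: a_k = 4, 24, 96, 352, 1200, 3936, …
ICs: h(0) = 4.

f: a_k = 2, 4, 8, 16, 32, 64, …
Change of var in L_f (x↦r) gives L₀.
h=h₀': d/dx-closure on L₀ ⇒ L.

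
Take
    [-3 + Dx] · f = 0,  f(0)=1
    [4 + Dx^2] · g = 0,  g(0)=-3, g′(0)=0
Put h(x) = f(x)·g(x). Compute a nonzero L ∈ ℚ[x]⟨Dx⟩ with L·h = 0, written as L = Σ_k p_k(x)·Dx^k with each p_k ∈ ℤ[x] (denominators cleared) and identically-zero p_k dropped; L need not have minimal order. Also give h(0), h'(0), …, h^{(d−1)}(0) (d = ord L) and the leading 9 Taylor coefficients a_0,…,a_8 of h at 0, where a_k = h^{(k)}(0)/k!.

L = 13 - 6·Dx + Dx^2  (order 2).
h: a_k = -3, -9, -15/2, 9/2, 119/8, 597/40, 407/48, 1483/560, 239/13440, …
ICs: h(0) = -3, h′(0) = -9.

f: a_k = 1, 3, 9/2, 9/2, 27/8, 81/40, 81/80, 243/560, 729/4480, …
g: a_k = -3, 0, 6, 0, -2, 0, 4/15, 0, -2/105, …
Sym-product of L_f,L_g gives L₀ (≤ ord 2).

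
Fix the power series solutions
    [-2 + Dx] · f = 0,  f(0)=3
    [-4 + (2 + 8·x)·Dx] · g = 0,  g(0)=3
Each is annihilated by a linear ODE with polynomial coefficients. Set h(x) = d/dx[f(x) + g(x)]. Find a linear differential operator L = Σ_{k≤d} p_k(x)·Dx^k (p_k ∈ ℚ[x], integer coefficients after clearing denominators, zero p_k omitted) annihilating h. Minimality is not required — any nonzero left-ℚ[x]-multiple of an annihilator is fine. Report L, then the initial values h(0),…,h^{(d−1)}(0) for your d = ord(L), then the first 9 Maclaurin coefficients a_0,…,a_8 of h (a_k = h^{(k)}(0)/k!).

f: a_k = 3, 6, 6, 4, 2, 4/5, 4/15, 8/105, 2/105, …
g: a_k = 3, 6, -6, 12, -30, 84, -252, 792, -2574, …
L₀ := lclm(L_f,L_g); ord L₀ ≤ 1+1.
Differentiate: ansatz ord ≤ ord L₀ ⇒ L.
L = (-8 - 8·x) + (2 - 8·x - 16·x^2)·Dx + (1 + 6·x + 8·x^2)·Dx^2  (order 2).
h: a_k = 12, 0, 48, -112, 424, -7552/5, 83168/15, -2162144/105, 8108104/105, …
ICs: h(0) = 12, h′(0) = 0.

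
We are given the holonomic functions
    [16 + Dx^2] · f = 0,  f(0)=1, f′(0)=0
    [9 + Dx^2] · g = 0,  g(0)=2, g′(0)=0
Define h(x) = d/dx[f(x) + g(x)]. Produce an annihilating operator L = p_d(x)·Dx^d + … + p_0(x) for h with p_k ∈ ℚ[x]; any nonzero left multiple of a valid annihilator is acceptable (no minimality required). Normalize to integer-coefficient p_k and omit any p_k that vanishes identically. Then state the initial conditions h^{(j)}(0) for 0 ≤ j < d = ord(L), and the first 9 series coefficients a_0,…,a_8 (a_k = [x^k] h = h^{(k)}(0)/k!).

f: a_k = 1, 0, -8, 0, 32/3, 0, -256/45, 0, 512/315, …
g: a_k = 2, 0, -9, 0, 27/4, 0, -81/40, 0, 729/2240, …
h₀=f+g: left-lcm gives L₀, ord ≤ 4.
Differentiate: ansatz ord ≤ ord L₀ ⇒ L.
L = 144 + 25·Dx^2 + Dx^4  (order 4).
h: a_k = 0, -34, 0, 209/3, 0, -2777/60, 0, 39329/2520, 0, …
ICs: h(0) = 0, h′(0) = -34, h′′(0) = 0, h′′′(0) = 418.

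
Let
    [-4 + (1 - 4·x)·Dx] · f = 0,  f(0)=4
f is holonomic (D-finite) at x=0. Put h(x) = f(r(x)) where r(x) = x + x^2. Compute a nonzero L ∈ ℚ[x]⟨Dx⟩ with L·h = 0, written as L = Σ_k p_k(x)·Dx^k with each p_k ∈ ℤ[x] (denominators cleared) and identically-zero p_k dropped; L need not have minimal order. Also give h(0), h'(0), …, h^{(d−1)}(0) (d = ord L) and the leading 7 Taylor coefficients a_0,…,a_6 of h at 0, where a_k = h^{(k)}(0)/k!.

L = (4 + 8·x) + (-1 + 4·x + 4·x^2)·Dx  (order 1).
h: a_k = 4, 16, 80, 384, 1856, 8960, 43264, …
ICs: h(0) = 4.

f: a_k = 4, 16, 64, 256, 1024, 4096, 16384, …
Substitute x→r, Dx→(1/r')Dx; clear ⇒ L₀.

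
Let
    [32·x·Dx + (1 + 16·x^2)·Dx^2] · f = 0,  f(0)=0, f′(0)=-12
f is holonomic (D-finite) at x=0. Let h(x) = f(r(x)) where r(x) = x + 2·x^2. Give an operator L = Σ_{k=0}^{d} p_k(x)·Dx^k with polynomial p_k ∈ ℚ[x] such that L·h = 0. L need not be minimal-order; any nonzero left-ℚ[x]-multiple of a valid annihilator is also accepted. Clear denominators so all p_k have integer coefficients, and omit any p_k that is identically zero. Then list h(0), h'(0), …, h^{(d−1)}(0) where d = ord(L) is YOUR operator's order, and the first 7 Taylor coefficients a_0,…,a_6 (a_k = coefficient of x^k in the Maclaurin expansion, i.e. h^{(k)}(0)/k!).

f: a_k = 0, -12, 0, 64, 0, -3072/5, 0, …
L₀ from L_f via x↦r, Dx↦r'^{-1}Dx.
L = (-4 + 32·x + 256·x^2 + 768·x^3 + 768·x^4)·Dx + (1 + 4·x + 16·x^2 + 128·x^3 + 320·x^4 + 256·x^5)·Dx^2  (order 2).
h: a_k = 0, -12, -24, 64, 384, 768/5, -5632, …
ICs: h(0) = 0, h′(0) = -12.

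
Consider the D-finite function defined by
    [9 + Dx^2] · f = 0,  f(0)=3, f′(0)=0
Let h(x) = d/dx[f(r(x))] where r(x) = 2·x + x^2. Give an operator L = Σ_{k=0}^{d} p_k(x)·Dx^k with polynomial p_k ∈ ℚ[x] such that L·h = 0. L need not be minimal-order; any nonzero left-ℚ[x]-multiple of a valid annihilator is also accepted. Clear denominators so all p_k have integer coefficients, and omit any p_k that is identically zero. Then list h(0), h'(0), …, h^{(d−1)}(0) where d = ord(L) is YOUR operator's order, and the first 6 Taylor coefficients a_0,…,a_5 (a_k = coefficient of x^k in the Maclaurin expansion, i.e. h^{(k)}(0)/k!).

f: a_k = 3, 0, -27/2, 0, 81/8, 0, …
L₀ from L_f via x↦r, Dx↦r'^{-1}Dx.
Differentiate: ansatz ord ≤ ord L₀ ⇒ L.
L = (39 + 144·x + 216·x^2 + 144·x^3 + 36·x^4) + (-3 - 3·x)·Dx + (1 + 2·x + x^2)·Dx^2  (order 2).
h: a_k = 0, -108, -162, 594, 1620, 1458/5, …
ICs: h(0) = 0, h′(0) = -108.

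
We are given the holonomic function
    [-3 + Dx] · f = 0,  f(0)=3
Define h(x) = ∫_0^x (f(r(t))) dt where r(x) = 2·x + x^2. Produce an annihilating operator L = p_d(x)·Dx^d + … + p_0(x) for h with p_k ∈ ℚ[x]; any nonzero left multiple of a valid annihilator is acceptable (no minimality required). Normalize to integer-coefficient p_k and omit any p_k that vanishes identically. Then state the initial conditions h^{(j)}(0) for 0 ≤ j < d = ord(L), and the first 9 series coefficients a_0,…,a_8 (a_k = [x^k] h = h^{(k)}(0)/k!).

L = (-6 - 6·x)·Dx + Dx^2  (order 2).
h: a_k = 0, 3, 9, 21, 81/2, 135/2, 999/10, 9369/70, 46089/280, …
ICs: h(0) = 0, h′(0) = 3.

f: a_k = 3, 9, 27/2, 27/2, 81/8, 243/40, 243/80, 729/560, 2187/4480, …
Substitute x→r, Dx→(1/r')Dx; clear ⇒ L₀.
h=∫h₀ ⇒ L = L₀·Dx.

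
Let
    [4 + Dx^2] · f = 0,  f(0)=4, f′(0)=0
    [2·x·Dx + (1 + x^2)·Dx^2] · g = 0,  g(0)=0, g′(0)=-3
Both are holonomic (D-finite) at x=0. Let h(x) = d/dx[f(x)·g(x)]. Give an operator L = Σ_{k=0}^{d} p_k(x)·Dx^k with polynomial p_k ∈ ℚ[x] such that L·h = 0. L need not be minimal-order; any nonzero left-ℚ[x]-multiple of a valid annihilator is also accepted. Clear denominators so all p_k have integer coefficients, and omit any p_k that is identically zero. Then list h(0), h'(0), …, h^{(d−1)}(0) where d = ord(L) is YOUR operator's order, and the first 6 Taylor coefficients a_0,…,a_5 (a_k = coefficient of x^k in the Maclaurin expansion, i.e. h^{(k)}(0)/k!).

L = (512 + 1824·x^2 + 2768·x^4 + 1920·x^6 + 912·x^8 + 320·x^10 + 64·x^12) + (248·x + 944·x^3 + 1240·x^5 + 800·x^7 + 320·x^9 + 64·x^11)·Dx + (168 + 652·x^2 + 1080·x^4 + 892·x^6 + 488·x^8 + 176·x^10 + 32·x^12)·Dx^2 + (62·x + 236·x^3 + 310·x^5 + 200·x^7 + 80·x^9 + 16·x^11)·Dx^3 + (10 + 49·x^2 + 97·x^4 + 103·x^6 + 65·x^8 + 24·x^10 + 4·x^12)·Dx^4  (order 4).
h: a_k = -12, 0, 84, 0, -92, 0, …
ICs: h(0) = -12, h′(0) = 0, h′′(0) = 168, h′′′(0) = 0.

f: a_k = 4, 0, -8, 0, 8/3, 0, …
g: a_k = 0, -3, 0, 1, 0, -3/5, …
Sym-product of L_f,L_g gives L₀ (≤ ord 4).
h=h₀': d/dx-closure on L₀ ⇒ L.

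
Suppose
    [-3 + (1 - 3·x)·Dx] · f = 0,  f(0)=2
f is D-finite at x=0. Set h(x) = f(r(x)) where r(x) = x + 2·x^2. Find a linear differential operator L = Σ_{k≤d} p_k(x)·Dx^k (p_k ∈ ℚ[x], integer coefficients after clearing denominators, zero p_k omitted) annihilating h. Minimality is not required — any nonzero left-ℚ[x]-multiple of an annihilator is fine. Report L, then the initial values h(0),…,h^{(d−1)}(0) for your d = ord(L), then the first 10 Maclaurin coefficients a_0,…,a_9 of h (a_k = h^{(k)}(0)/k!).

L = (3 + 12·x) + (-1 + 3·x + 6·x^2)·Dx  (order 1).
h: a_k = 2, 6, 30, 126, 558, 2430, 10638, 46494, 203310, 888894, …
ICs: h(0) = 2.

f: a_k = 2, 6, 18, 54, 162, 486, 1458, 4374, 13122, 39366, …
h₀=f(r): pull back L_f along r ⇒ L₀.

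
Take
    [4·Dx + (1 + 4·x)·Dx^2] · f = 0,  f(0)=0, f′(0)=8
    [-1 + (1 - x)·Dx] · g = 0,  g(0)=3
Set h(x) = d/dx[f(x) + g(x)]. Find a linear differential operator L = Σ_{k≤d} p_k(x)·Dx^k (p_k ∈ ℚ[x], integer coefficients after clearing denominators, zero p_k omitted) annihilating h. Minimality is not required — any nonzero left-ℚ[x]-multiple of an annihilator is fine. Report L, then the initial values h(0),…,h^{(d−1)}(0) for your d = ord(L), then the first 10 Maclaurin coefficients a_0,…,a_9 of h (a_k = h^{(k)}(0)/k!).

f: a_k = 0, 8, -16, 128/3, -128, 2048/5, -4096/3, 32768/7, -16384, 524288/9, …
g: a_k = 3, 3, 3, 3, 3, 3, 3, 3, 3, 3, …
Sum ⇒ L₀ = lclm(L_f,L_g) in ℚ(x)⟨Dx⟩.
h₀' ⇒ L via d/dx closure of L₀.
L = (-44 - 16·x) + (13 - 56·x - 32·x^2)·Dx + (3 + 11·x - 6·x^2 - 8·x^3)·Dx^2  (order 2).
h: a_k = 11, -26, 137, -500, 2063, -8174, 32789, -131048, 524315, -2097122, …
ICs: h(0) = 11, h′(0) = -26.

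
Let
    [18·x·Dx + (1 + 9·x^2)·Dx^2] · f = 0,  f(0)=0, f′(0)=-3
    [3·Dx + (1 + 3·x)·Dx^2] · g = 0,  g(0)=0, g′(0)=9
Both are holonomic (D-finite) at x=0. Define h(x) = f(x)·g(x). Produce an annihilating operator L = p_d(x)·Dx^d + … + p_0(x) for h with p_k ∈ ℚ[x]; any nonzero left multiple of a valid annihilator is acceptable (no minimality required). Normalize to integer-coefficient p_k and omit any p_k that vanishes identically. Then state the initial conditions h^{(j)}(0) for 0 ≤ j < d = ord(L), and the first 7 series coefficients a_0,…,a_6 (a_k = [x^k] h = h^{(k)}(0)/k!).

L = (648 + 3564·x + 19440·x^2 + 113724·x^3 + 262440·x^4 + 341172·x^5 + 236196·x^7)·Dx + (162 + 3348·x + 24948·x^2 + 117612·x^3 + 396576·x^4 + 813564·x^5 + 918540·x^6 + 236196·x^7 + 826686·x^8)·Dx^2 + (36 + 576·x + 5184·x^2 + 25272·x^3 + 87480·x^4 + 227448·x^5 + 419904·x^6 + 472392·x^7 + 236196·x^8 + 472392·x^9)·Dx^3 + (5 + 54·x + 333·x^2 + 1512·x^3 + 5346·x^4 + 14580·x^5 + 30618·x^6 + 52488·x^7 + 59049·x^8 + 39366·x^9 + 59049·x^10)·Dx^4  (order 4).
h: a_k = 0, 0, -27, 81/2, 0, 243/4, -3159/5, …
ICs: h(0) = 0, h′(0) = 0, h′′(0) = -54, h′′′(0) = 243.

f: a_k = 0, -3, 0, 9, 0, -243/5, 0, …
g: a_k = 0, 9, -27/2, 27, -243/4, 729/5, -729/2, …
L₀ := L_f ⊗_s L_g (sym. prod.), ord ≤ 4.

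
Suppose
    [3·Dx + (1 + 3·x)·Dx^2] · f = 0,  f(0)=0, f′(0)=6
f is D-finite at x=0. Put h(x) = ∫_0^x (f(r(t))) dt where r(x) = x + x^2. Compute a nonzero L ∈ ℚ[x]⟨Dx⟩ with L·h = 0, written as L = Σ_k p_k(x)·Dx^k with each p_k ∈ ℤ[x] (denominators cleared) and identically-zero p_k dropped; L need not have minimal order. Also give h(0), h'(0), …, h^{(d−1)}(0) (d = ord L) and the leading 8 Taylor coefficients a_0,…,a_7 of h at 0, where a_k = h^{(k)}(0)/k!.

f: a_k = 0, 6, -9, 18, -81/2, 486/5, -243, 4374/7, …
f∘r: x↦r, Dx↦Dx/r' in L_f ⇒ L₀.
h=∫₀ˣh₀: take L = L₀·Dx.
L = (1 + 6·x + 6·x^2)·Dx^2 + (1 + 5·x + 9·x^2 + 6·x^3)·Dx^3  (order 3).
h: a_k = 0, 0, 3, -1, 0, 9/10, -9/5, 18/7, …
ICs: h(0) = 0, h′(0) = 0, h′′(0) = 6.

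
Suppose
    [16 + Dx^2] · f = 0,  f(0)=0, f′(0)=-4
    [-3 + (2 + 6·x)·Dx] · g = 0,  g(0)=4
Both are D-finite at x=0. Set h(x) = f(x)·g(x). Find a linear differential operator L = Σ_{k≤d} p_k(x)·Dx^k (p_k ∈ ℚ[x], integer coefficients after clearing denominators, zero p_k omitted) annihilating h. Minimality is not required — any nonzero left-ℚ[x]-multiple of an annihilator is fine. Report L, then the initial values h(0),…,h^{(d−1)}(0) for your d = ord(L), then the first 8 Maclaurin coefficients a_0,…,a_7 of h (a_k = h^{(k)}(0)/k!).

f: a_k = 0, -4, 0, 32/3, 0, -128/15, 0, 1024/315, …
g: a_k = 4, 6, -9/2, 27/4, -405/32, 1701/64, -15309/256, 72171/512, …
L₀ := L_f ⊗_s L_g (sym. prod.), ord ≤ 2.
L = (91 + 384·x + 576·x^2) + (-12 - 36·x)·Dx + (4 + 24·x + 36·x^2)·Dx^2  (order 2).
h: a_k = 0, -16, -24, 182/3, 37, -3781/120, -6841/80, 3137023/20160, …
ICs: h(0) = 0, h′(0) = -16.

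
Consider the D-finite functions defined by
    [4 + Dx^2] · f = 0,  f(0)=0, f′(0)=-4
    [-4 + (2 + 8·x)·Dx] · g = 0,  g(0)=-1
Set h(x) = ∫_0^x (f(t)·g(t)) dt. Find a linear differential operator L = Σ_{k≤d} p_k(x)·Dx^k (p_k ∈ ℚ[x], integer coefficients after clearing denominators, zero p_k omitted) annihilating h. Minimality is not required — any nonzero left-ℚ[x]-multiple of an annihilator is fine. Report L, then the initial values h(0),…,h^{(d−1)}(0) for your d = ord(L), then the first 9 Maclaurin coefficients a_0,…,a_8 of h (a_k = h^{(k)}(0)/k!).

L = (16 + 32·x + 64·x^2)·Dx + (-4 - 16·x)·Dx^2 + (1 + 8·x + 16·x^2)·Dx^3  (order 3).
h: a_k = 0, 0, 2, 8/3, -8/3, 32/15, -256/45, 512/35, -12224/315, …
ICs: h(0) = 0, h′(0) = 0, h′′(0) = 4.

f: a_k = 0, -4, 0, 8/3, 0, -8/15, 0, 16/315, 0, …
g: a_k = -1, -2, 2, -4, 10, -28, 84, -264, 858, …
f·g: L₀ = L_f ⊗_s L_g, ord ≤ 2·1.
h=∫₀ˣh₀: take L = L₀·Dx.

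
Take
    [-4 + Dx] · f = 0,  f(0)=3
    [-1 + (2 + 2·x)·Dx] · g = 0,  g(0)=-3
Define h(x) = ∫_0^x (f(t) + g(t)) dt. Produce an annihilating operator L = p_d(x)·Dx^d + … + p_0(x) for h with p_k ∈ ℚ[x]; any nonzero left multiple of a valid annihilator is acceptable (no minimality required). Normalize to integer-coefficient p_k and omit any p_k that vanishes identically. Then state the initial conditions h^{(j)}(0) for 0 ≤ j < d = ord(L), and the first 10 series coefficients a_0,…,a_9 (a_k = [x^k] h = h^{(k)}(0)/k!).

f: a_k = 3, 12, 24, 32, 32, 128/5, 256/15, 1024/105, 512/105, 2048/945, …
g: a_k = -3, -3/2, 3/8, -3/16, 15/128, -21/256, 63/1024, -99/2048, 1287/32768, -2145/65536, …
L₀ := lclm(L_f,L_g); ord L₀ ≤ 1+1.
h=∫₀ˣh₀: take L = L₀·Dx.
L = (36 + 32·x)·Dx + (-65 - 128·x - 64·x^2)·Dx^2 + (14 + 30·x + 16·x^2)·Dx^3  (order 3).
h: a_k = 0, 0, 21/4, 65/8, 509/64, 4111/640, 32663/7680, 263089/107520, 2086757/1720320, 16912351/30965760, …
ICs: h(0) = 0, h′(0) = 0, h′′(0) = 21/2.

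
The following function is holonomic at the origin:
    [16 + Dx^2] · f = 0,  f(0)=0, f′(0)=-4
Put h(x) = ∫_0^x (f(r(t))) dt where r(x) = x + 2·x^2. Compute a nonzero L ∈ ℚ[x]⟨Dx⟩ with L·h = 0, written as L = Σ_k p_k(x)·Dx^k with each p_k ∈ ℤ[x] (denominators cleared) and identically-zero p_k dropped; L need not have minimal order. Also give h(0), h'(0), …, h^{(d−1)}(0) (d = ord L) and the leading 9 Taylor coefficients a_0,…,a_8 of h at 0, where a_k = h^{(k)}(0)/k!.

L = (16 + 192·x + 768·x^2 + 1024·x^3)·Dx - 4·Dx^2 + (1 + 4·x)·Dx^3  (order 3).
h: a_k = 0, 0, -2, -8/3, 8/3, 64/5, 896/45, 0, -13312/315, …
ICs: h(0) = 0, h′(0) = 0, h′′(0) = -4.

f: a_k = 0, -4, 0, 32/3, 0, -128/15, 0, 1024/315, 0, …
f∘r: x↦r, Dx↦Dx/r' in L_f ⇒ L₀.
h=∫₀ˣh₀: take L = L₀·Dx.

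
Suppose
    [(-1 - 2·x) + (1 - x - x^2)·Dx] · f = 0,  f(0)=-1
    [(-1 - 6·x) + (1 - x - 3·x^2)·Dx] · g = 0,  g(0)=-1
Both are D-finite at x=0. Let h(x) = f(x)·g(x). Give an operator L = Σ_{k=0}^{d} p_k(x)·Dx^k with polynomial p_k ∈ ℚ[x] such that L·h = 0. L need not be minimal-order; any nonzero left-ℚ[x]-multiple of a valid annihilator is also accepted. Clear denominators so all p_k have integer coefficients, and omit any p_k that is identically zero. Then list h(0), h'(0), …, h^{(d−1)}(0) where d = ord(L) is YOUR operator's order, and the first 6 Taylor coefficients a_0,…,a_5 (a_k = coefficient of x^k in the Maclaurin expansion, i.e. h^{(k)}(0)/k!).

f: a_k = -1, -1, -2, -3, -5, -8, …
g: a_k = -1, -1, -4, -7, -19, -40, …
h₀=f·g: eliminate ⇒ L₀, order ≤ 1·1.
L = (-2 - 6·x + 12·x^2 + 12·x^3) + (1 - 2·x - 3·x^2 + 4·x^3 + 3·x^4)·Dx  (order 1).
h: a_k = 1, 2, 7, 16, 42, 98, …
ICs: h(0) = 1.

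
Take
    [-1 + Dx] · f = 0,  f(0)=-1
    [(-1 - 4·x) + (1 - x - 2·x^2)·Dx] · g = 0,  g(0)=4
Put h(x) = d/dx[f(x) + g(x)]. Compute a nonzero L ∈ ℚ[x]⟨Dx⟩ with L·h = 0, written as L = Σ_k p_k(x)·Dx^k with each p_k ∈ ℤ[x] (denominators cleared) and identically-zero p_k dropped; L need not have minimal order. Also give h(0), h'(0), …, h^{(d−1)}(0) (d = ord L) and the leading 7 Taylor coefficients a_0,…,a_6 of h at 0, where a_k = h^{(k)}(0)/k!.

L = (24 + 138·x + 144·x^2 + 240·x^3 + 48·x^4) + (-29 - 142·x - 155·x^2 - 200·x^3 + 20·x^4 + 16·x^5)·Dx + (5 + 4·x + 11·x^2 - 40·x^3 - 68·x^4 - 16·x^5)·Dx^2  (order 2).
h: a_k = 3, 23, 119/2, 1055/6, 10079/24, 123839/120, 1713599/720, …
ICs: h(0) = 3, h′(0) = 23.

f: a_k = -1, -1, -1/2, -1/6, -1/24, -1/120, -1/720, …
g: a_k = 4, 4, 12, 20, 44, 84, 172, …
L₀ := lclm(L_f,L_g); ord L₀ ≤ 1+1.
Differentiate: ansatz ord ≤ ord L₀ ⇒ L.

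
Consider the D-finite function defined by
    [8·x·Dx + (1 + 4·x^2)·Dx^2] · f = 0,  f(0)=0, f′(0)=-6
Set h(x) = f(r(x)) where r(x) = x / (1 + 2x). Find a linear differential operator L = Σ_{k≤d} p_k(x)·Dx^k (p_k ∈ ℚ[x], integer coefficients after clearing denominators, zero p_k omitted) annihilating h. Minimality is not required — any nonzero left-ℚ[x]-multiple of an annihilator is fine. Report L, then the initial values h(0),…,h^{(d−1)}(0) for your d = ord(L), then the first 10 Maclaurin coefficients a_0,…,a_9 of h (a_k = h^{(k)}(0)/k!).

f: a_k = 0, -6, 0, 8, 0, -96/5, 0, 384/7, 0, -512/3, …
h₀=f(r): pull back L_f along r ⇒ L₀.
L = (4 + 16·x)·Dx + (1 + 4·x + 8·x^2)·Dx^2  (order 2).
h: a_k = 0, -6, 12, -16, 0, 384/5, -256, 3072/7, 0, -8192/3, …
ICs: h(0) = 0, h′(0) = -6.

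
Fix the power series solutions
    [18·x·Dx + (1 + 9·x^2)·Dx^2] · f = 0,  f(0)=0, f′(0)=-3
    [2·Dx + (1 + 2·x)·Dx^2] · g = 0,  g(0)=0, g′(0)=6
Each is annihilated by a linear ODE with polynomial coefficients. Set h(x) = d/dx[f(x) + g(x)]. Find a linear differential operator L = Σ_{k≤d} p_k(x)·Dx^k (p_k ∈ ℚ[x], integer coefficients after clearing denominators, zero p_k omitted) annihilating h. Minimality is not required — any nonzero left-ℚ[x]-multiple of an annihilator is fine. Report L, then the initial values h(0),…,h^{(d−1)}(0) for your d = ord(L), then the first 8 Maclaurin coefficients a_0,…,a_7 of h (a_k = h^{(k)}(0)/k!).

L = (-18 - 108·x + 486·x^2 + 324·x^3) + (-13 - 36·x + 135·x^2 + 972·x^3 + 648·x^4)·Dx + (-1 + 7·x + 18·x^2 + 81·x^3 + 243·x^4 + 162·x^5)·Dx^2  (order 2).
h: a_k = 3, -12, 51, -48, -147, -192, 2571, -768, …
ICs: h(0) = 3, h′(0) = -12.

f: a_k = 0, -3, 0, 9, 0, -243/5, 0, 2187/7, …
g: a_k = 0, 6, -6, 8, -12, 96/5, -32, 384/7, …
Sum ⇒ L₀ = lclm(L_f,L_g) in ℚ(x)⟨Dx⟩.
Derive L from L₀ (diff closure).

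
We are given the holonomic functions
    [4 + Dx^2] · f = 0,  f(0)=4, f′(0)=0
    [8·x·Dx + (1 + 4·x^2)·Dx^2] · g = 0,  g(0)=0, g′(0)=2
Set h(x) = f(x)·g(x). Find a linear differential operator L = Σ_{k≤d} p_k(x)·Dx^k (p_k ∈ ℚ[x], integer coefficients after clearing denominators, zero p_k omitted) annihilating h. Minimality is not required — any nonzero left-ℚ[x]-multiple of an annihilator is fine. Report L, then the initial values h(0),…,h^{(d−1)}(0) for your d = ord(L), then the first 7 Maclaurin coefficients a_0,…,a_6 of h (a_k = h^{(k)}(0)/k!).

f: a_k = 4, 0, -8, 0, 8/3, 0, -16/45, …
g: a_k = 0, 2, 0, -8/3, 0, 32/5, 0, …
L₀ := L_f ⊗_s L_g (sym. prod.), ord ≤ 4.
L = (80 + 832·x^2 + 1408·x^4 + 2048·x^6 + 2048·x^8) + (96·x + 640·x^3 + 1536·x^5 + 2048·x^7)·Dx + (24 + 256·x^2 + 576·x^4 + 1024·x^6 + 1024·x^8)·Dx^2 + (24·x + 160·x^3 + 384·x^5 + 512·x^7)·Dx^3 + (1 + 12·x^2 + 56·x^4 + 128·x^6 + 128·x^8)·Dx^4  (order 4).
h: a_k = 0, 8, 0, -80/3, 0, 784/15, 0, …
ICs: h(0) = 0, h′(0) = 8, h′′(0) = 0, h′′′(0) = -160.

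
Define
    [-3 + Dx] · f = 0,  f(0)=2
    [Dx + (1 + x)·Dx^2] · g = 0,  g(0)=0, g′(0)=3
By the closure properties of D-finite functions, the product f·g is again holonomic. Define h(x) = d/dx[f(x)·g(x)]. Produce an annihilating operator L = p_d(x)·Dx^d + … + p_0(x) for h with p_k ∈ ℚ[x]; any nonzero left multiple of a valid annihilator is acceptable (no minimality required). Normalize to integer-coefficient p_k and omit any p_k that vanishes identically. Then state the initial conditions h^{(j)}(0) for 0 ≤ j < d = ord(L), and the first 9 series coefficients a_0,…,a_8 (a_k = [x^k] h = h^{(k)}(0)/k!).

f: a_k = 2, 6, 9, 9, 27/4, 81/20, 81/40, 243/280, 729/2240, …
g: a_k = 0, 3, -3/2, 1, -3/4, 3/5, -1/2, 3/7, -3/8, …
L₀ := L_f ⊗_s L_g (sym. prod.), ord ≤ 2.
h₀' ⇒ L via d/dx closure of L₀.
L = (15 + 36·x + 27·x^2) + (-11 - 27·x - 18·x^2)·Dx + (2 + 5·x + 3·x^2)·Dx^2  (order 2).
h: a_k = 6, 30, 60, 72, 249/4, 165/4, 114/5, 51/5, 1959/448, …
ICs: h(0) = 6, h′(0) = 30.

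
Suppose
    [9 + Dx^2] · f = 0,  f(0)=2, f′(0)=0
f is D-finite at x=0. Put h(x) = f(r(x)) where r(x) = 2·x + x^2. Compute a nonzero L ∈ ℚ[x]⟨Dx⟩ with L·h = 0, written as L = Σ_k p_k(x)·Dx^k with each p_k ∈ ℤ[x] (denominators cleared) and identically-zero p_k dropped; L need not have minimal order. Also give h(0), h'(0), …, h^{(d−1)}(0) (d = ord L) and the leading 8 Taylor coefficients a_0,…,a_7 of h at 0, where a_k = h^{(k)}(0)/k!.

L = (36 + 108·x + 108·x^2 + 36·x^3) - Dx + (1 + x)·Dx^2  (order 2).
h: a_k = 2, 0, -36, -36, 99, 216, 162/5, -1674/5, …
ICs: h(0) = 2, h′(0) = 0.

f: a_k = 2, 0, -9, 0, 27/4, 0, -81/40, 0, …
Change of var in L_f (x↦r) gives L₀.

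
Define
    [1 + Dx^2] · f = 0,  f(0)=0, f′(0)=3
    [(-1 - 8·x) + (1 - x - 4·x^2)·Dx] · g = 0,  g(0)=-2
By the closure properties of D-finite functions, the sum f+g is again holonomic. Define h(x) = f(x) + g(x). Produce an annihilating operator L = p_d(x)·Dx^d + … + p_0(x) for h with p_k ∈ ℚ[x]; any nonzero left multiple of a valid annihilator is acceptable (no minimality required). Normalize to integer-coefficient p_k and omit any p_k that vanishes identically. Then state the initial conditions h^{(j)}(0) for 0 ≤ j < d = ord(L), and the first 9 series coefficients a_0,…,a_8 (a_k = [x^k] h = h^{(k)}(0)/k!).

f: a_k = 0, 3, 0, -1/2, 0, 1/40, 0, -1/1680, 0, …
g: a_k = -2, -2, -10, -18, -58, -130, -362, -882, -2330, …
h₀=f+g: left-lcm gives L₀, ord ≤ 3.
L = (-55 - 486·x - 553·x^2 - 1488·x^3 - 80·x^4 - 128·x^5) + (11 + 11·x + 23·x^2 - 169·x^3 - 348·x^4 - 48·x^5 - 64·x^6)·Dx + (-55 - 486·x - 553·x^2 - 1488·x^3 - 80·x^4 - 128·x^5)·Dx^2 + (11 + 11·x + 23·x^2 - 169·x^3 - 348·x^4 - 48·x^5 - 64·x^6)·Dx^3  (order 3).
h: a_k = -2, 1, -10, -37/2, -58, -5199/40, -362, -1481761/1680, -2330, …
ICs: h(0) = -2, h′(0) = 1, h′′(0) = -20.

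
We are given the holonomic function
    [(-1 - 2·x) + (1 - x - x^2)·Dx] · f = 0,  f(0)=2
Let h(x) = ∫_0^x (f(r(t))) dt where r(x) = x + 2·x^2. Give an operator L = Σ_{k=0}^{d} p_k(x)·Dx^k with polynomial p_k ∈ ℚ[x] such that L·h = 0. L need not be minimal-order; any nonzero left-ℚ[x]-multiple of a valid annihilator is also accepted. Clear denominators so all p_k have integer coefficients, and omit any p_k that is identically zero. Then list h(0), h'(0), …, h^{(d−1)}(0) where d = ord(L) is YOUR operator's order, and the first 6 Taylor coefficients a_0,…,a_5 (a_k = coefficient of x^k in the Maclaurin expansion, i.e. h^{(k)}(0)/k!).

f: a_k = 2, 2, 4, 6, 10, 16, …
Change of var in L_f (x↦r) gives L₀.
h=∫₀ˣh₀: take L = L₀·Dx.
L = (1 + 6·x + 12·x^2 + 16·x^3)·Dx + (-1 + x + 3·x^2 + 4·x^3 + 4·x^4)·Dx^2  (order 2).
h: a_k = 0, 2, 1, 8/3, 11/2, 62/5, …
ICs: h(0) = 0, h′(0) = 2.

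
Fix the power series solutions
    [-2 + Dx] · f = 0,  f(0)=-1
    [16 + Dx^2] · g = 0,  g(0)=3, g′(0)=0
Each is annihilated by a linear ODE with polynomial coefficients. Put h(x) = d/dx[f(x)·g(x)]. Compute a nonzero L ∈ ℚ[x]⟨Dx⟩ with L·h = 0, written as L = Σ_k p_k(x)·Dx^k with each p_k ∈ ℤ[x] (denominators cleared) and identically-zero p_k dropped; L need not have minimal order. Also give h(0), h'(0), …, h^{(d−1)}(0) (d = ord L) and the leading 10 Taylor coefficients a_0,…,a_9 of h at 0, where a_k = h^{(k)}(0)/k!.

L = 20 - 4·Dx + Dx^2  (order 2).
h: a_k = -6, 36, 132, 56, -164, -936/5, -232/15, 8432/105, 4796/105, -632/315, …
ICs: h(0) = -6, h′(0) = 36.

f: a_k = -1, -2, -2, -4/3, -2/3, -4/15, -4/45, -8/315, -2/315, -4/2835, …
g: a_k = 3, 0, -24, 0, 32, 0, -256/15, 0, 512/105, 0, …
L₀ := L_f ⊗_s L_g (sym. prod.), ord ≤ 2.
Derive L from L₀ (diff closure).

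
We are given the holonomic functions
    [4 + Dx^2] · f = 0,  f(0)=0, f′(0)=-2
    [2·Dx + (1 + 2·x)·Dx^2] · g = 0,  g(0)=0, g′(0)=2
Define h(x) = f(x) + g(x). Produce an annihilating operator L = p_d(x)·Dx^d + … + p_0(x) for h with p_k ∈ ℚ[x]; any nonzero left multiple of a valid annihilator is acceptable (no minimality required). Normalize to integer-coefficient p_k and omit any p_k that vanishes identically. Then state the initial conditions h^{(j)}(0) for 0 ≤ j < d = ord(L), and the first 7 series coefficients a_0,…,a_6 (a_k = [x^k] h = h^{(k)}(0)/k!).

L = (56 + 32·x + 32·x^2)·Dx + (12 + 40·x + 48·x^2 + 32·x^3)·Dx^2 + (14 + 8·x + 8·x^2)·Dx^3 + (3 + 10·x + 12·x^2 + 8·x^3)·Dx^4  (order 4).
h: a_k = 0, 0, -2, 4, -4, 92/15, -32/3, …
ICs: h(0) = 0, h′(0) = 0, h′′(0) = -4, h′′′(0) = 24.

f: a_k = 0, -2, 0, 4/3, 0, -4/15, 0, …
g: a_k = 0, 2, -2, 8/3, -4, 32/5, -32/3, …
Weyl lclm of L_f,L_g ⇒ L₀ (ord ≤ 4).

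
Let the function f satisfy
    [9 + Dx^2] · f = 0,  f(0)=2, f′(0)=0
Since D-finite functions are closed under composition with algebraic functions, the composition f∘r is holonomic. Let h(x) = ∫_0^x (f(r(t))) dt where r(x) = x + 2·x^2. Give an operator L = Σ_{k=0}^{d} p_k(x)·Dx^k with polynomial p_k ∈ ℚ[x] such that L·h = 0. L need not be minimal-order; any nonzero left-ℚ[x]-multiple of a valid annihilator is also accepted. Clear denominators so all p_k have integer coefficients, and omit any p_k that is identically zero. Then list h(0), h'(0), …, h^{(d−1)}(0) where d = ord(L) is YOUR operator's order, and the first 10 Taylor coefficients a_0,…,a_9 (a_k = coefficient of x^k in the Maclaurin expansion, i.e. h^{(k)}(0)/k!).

f: a_k = 2, 0, -9, 0, 27/4, 0, -81/40, 0, 729/2240, 0, …
Change of var in L_f (x↦r) gives L₀.
∫: right-multiply L₀ by Dx.
L = (9 + 108·x + 432·x^2 + 576·x^3)·Dx - 4·Dx^2 + (1 + 4·x)·Dx^3  (order 3).
h: a_k = 0, 2, 0, -3, -9, -117/20, 9, 6399/280, 1917/80, -3279/2240, …
ICs: h(0) = 0, h′(0) = 2, h′′(0) = 0.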